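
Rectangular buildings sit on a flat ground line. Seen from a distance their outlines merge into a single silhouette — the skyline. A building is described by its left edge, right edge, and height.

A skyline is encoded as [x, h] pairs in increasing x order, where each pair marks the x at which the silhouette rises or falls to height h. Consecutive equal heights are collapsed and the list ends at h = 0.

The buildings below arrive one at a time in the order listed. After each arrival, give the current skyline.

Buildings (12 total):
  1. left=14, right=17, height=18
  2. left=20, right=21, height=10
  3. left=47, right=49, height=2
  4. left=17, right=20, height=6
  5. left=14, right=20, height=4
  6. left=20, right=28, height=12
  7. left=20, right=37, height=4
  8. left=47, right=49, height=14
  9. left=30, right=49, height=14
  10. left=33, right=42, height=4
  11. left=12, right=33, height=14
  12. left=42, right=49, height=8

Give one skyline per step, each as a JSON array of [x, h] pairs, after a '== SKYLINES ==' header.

== SKYLINES ==
[[14,18],[17,0]]
[[14,18],[17,0],[20,10],[21,0]]
[[14,18],[17,0],[20,10],[21,0],[47,2],[49,0]]
[[14,18],[17,6],[20,10],[21,0],[47,2],[49,0]]
[[14,18],[17,6],[20,10],[21,0],[47,2],[49,0]]
[[14,18],[17,6],[20,12],[28,0],[47,2],[49,0]]
[[14,18],[17,6],[20,12],[28,4],[37,0],[47,2],[49,0]]
[[14,18],[17,6],[20,12],[28,4],[37,0],[47,14],[49,0]]
[[14,18],[17,6],[20,12],[28,4],[30,14],[49,0]]
[[14,18],[17,6],[20,12],[28,4],[30,14],[49,0]]
[[12,14],[14,18],[17,14],[49,0]]
[[12,14],[14,18],[17,14],[49,0]]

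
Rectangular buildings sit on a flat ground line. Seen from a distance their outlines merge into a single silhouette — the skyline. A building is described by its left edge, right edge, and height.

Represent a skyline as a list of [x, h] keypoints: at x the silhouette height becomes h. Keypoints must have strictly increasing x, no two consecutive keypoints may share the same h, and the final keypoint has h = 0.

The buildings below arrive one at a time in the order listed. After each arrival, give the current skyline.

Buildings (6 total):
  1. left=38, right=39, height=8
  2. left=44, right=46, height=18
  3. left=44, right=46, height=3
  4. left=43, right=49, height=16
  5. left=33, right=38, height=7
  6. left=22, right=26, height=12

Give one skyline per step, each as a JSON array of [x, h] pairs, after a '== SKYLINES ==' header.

== SKYLINES ==
[[38,8],[39,0]]
[[38,8],[39,0],[44,18],[46,0]]
[[38,8],[39,0],[44,18],[46,0]]
[[38,8],[39,0],[43,16],[44,18],[46,16],[49,0]]
[[33,7],[38,8],[39,0],[43,16],[44,18],[46,16],[49,0]]
[[22,12],[26,0],[33,7],[38,8],[39,0],[43,16],[44,18],[46,16],[49,0]]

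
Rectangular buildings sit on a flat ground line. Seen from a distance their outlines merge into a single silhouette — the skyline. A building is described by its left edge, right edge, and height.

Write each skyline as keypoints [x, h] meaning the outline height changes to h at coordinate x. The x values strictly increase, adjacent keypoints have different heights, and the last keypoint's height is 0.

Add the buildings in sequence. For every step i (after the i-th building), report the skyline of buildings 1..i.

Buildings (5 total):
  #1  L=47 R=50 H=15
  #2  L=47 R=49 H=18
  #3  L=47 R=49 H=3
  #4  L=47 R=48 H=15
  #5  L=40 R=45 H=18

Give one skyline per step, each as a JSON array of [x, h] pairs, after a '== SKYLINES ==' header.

== SKYLINES ==
[[47,15],[50,0]]
[[47,18],[49,15],[50,0]]
[[47,18],[49,15],[50,0]]
[[47,18],[49,15],[50,0]]
[[40,18],[45,0],[47,18],[49,15],[50,0]]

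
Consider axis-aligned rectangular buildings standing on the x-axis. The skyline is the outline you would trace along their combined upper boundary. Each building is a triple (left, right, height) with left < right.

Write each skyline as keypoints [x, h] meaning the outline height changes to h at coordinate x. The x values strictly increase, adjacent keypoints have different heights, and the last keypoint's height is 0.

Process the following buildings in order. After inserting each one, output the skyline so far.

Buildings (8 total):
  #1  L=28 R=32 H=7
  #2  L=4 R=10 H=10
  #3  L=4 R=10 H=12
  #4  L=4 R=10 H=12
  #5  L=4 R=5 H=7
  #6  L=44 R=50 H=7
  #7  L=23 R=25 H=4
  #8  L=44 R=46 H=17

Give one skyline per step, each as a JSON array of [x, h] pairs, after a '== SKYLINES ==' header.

== SKYLINES ==
[[28,7],[32,0]]
[[4,10],[10,0],[28,7],[32,0]]
[[4,12],[10,0],[28,7],[32,0]]
[[4,12],[10,0],[28,7],[32,0]]
[[4,12],[10,0],[28,7],[32,0]]
[[4,12],[10,0],[28,7],[32,0],[44,7],[50,0]]
[[4,12],[10,0],[23,4],[25,0],[28,7],[32,0],[44,7],[50,0]]
[[4,12],[10,0],[23,4],[25,0],[28,7],[32,0],[44,17],[46,7],[50,0]]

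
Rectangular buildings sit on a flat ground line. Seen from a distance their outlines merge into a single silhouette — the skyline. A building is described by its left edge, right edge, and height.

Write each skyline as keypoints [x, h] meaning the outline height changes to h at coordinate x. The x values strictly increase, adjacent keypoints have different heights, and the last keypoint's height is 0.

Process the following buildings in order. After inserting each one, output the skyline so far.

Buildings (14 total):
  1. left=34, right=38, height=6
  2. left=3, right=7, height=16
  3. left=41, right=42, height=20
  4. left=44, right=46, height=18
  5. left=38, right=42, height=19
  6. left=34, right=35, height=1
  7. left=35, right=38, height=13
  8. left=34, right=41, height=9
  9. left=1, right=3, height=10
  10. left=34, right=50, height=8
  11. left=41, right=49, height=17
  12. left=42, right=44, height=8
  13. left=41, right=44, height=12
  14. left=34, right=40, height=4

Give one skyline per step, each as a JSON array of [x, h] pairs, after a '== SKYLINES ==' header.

== SKYLINES ==
[[34,6],[38,0]]
[[3,16],[7,0],[34,6],[38,0]]
[[3,16],[7,0],[34,6],[38,0],[41,20],[42,0]]
[[3,16],[7,0],[34,6],[38,0],[41,20],[42,0],[44,18],[46,0]]
[[3,16],[7,0],[34,6],[38,19],[41,20],[42,0],[44,18],[46,0]]
[[3,16],[7,0],[34,6],[38,19],[41,20],[42,0],[44,18],[46,0]]
[[3,16],[7,0],[34,6],[35,13],[38,19],[41,20],[42,0],[44,18],[46,0]]
[[3,16],[7,0],[34,9],[35,13],[38,19],[41,20],[42,0],[44,18],[46,0]]
[[1,10],[3,16],[7,0],[34,9],[35,13],[38,19],[41,20],[42,0],[44,18],[46,0]]
[[1,10],[3,16],[7,0],[34,9],[35,13],[38,19],[41,20],[42,8],[44,18],[46,8],[50,0]]
[[1,10],[3,16],[7,0],[34,9],[35,13],[38,19],[41,20],[42,17],[44,18],[46,17],[49,8],[50,0]]
[[1,10],[3,16],[7,0],[34,9],[35,13],[38,19],[41,20],[42,17],[44,18],[46,17],[49,8],[50,0]]
[[1,10],[3,16],[7,0],[34,9],[35,13],[38,19],[41,20],[42,17],[44,18],[46,17],[49,8],[50,0]]
[[1,10],[3,16],[7,0],[34,9],[35,13],[38,19],[41,20],[42,17],[44,18],[46,17],[49,8],[50,0]]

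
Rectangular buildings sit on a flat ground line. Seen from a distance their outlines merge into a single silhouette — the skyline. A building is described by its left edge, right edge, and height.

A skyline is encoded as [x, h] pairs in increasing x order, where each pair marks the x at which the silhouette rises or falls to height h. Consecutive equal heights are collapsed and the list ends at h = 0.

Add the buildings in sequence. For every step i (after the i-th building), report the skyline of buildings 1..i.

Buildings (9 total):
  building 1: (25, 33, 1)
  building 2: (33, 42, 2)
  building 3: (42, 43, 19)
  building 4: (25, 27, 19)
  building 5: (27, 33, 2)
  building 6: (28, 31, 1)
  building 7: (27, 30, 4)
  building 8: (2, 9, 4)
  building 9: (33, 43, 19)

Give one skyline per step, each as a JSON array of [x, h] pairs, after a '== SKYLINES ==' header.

== SKYLINES ==
[[25,1],[33,0]]
[[25,1],[33,2],[42,0]]
[[25,1],[33,2],[42,19],[43,0]]
[[25,19],[27,1],[33,2],[42,19],[43,0]]
[[25,19],[27,2],[42,19],[43,0]]
[[25,19],[27,2],[42,19],[43,0]]
[[25,19],[27,4],[30,2],[42,19],[43,0]]
[[2,4],[9,0],[25,19],[27,4],[30,2],[42,19],[43,0]]
[[2,4],[9,0],[25,19],[27,4],[30,2],[33,19],[43,0]]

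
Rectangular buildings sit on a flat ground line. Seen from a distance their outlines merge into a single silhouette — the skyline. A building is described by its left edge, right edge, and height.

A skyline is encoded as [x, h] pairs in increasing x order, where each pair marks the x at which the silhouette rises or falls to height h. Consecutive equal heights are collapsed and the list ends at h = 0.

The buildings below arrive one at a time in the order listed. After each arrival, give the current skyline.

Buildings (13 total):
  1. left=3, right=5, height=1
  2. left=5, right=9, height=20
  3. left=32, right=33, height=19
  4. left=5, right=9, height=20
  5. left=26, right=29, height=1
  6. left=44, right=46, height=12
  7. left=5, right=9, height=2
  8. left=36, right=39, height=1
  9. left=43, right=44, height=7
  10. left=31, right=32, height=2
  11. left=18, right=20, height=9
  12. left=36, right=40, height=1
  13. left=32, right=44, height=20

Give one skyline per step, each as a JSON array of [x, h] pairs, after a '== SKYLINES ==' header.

== SKYLINES ==
[[3,1],[5,0]]
[[3,1],[5,20],[9,0]]
[[3,1],[5,20],[9,0],[32,19],[33,0]]
[[3,1],[5,20],[9,0],[32,19],[33,0]]
[[3,1],[5,20],[9,0],[26,1],[29,0],[32,19],[33,0]]
[[3,1],[5,20],[9,0],[26,1],[29,0],[32,19],[33,0],[44,12],[46,0]]
[[3,1],[5,20],[9,0],[26,1],[29,0],[32,19],[33,0],[44,12],[46,0]]
[[3,1],[5,20],[9,0],[26,1],[29,0],[32,19],[33,0],[36,1],[39,0],[44,12],[46,0]]
[[3,1],[5,20],[9,0],[26,1],[29,0],[32,19],[33,0],[36,1],[39,0],[43,7],[44,12],[46,0]]
[[3,1],[5,20],[9,0],[26,1],[29,0],[31,2],[32,19],[33,0],[36,1],[39,0],[43,7],[44,12],[46,0]]
[[3,1],[5,20],[9,0],[18,9],[20,0],[26,1],[29,0],[31,2],[32,19],[33,0],[36,1],[39,0],[43,7],[44,12],[46,0]]
[[3,1],[5,20],[9,0],[18,9],[20,0],[26,1],[29,0],[31,2],[32,19],[33,0],[36,1],[40,0],[43,7],[44,12],[46,0]]
[[3,1],[5,20],[9,0],[18,9],[20,0],[26,1],[29,0],[31,2],[32,20],[44,12],[46,0]]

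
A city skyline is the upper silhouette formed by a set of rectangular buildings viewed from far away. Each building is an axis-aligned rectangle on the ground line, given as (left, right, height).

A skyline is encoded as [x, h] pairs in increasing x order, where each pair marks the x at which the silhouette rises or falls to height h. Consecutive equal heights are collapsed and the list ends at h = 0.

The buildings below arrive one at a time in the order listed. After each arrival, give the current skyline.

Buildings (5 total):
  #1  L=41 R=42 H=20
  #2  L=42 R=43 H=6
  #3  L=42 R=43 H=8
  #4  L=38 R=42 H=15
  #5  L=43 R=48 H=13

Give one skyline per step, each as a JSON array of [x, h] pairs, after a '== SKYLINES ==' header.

== SKYLINES ==
[[41,20],[42,0]]
[[41,20],[42,6],[43,0]]
[[41,20],[42,8],[43,0]]
[[38,15],[41,20],[42,8],[43,0]]
[[38,15],[41,20],[42,8],[43,13],[48,0]]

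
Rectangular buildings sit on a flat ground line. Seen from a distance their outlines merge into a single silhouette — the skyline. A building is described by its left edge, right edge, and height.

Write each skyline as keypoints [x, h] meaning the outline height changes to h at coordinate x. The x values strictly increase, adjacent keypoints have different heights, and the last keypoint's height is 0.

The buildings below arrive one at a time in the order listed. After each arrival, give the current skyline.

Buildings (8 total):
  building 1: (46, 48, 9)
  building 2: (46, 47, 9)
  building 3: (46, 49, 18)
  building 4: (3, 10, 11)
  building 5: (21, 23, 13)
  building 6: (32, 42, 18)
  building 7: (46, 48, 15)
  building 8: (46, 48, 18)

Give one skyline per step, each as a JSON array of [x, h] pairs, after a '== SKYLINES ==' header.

== SKYLINES ==
[[46,9],[48,0]]
[[46,9],[48,0]]
[[46,18],[49,0]]
[[3,11],[10,0],[46,18],[49,0]]
[[3,11],[10,0],[21,13],[23,0],[46,18],[49,0]]
[[3,11],[10,0],[21,13],[23,0],[32,18],[42,0],[46,18],[49,0]]
[[3,11],[10,0],[21,13],[23,0],[32,18],[42,0],[46,18],[49,0]]
[[3,11],[10,0],[21,13],[23,0],[32,18],[42,0],[46,18],[49,0]]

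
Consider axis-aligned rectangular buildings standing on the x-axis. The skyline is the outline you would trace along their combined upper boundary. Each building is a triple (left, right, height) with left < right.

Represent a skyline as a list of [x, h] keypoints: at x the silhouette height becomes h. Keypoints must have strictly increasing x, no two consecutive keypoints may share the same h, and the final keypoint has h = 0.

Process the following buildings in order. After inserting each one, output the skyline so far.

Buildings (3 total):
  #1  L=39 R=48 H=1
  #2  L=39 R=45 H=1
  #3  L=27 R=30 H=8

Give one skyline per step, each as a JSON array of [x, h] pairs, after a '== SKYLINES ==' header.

== SKYLINES ==
[[39,1],[48,0]]
[[39,1],[48,0]]
[[27,8],[30,0],[39,1],[48,0]]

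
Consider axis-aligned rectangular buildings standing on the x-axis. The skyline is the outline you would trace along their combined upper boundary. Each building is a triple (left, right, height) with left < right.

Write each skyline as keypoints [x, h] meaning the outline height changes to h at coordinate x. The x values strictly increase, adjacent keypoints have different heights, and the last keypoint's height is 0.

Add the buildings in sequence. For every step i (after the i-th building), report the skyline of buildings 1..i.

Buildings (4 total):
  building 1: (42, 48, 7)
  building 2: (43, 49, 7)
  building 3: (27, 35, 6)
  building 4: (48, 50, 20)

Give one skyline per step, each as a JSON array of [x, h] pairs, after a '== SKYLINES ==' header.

== SKYLINES ==
[[42,7],[48,0]]
[[42,7],[49,0]]
[[27,6],[35,0],[42,7],[49,0]]
[[27,6],[35,0],[42,7],[48,20],[50,0]]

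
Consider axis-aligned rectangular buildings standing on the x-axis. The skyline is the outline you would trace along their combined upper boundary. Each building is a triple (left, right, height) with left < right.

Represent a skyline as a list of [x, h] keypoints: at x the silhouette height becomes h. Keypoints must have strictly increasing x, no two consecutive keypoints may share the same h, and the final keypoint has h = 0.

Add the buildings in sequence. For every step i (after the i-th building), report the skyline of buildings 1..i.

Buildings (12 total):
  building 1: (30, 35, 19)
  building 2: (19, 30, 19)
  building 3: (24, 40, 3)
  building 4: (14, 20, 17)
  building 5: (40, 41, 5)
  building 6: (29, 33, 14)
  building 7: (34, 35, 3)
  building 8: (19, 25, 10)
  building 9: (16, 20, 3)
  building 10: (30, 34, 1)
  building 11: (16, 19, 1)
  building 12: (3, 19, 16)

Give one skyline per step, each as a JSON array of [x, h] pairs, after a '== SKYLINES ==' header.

== SKYLINES ==
[[30,19],[35,0]]
[[19,19],[35,0]]
[[19,19],[35,3],[40,0]]
[[14,17],[19,19],[35,3],[40,0]]
[[14,17],[19,19],[35,3],[40,5],[41,0]]
[[14,17],[19,19],[35,3],[40,5],[41,0]]
[[14,17],[19,19],[35,3],[40,5],[41,0]]
[[14,17],[19,19],[35,3],[40,5],[41,0]]
[[14,17],[19,19],[35,3],[40,5],[41,0]]
[[14,17],[19,19],[35,3],[40,5],[41,0]]
[[14,17],[19,19],[35,3],[40,5],[41,0]]
[[3,16],[14,17],[19,19],[35,3],[40,5],[41,0]]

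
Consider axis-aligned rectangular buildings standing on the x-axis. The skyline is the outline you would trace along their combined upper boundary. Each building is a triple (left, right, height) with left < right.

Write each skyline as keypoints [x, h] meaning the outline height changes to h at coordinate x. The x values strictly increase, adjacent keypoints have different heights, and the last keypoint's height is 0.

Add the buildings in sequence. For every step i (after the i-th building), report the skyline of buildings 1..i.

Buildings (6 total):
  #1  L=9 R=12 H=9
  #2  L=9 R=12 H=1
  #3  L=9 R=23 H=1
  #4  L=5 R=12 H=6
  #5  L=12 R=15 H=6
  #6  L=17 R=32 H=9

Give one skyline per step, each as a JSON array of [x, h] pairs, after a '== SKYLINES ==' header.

== SKYLINES ==
[[9,9],[12,0]]
[[9,9],[12,0]]
[[9,9],[12,1],[23,0]]
[[5,6],[9,9],[12,1],[23,0]]
[[5,6],[9,9],[12,6],[15,1],[23,0]]
[[5,6],[9,9],[12,6],[15,1],[17,9],[32,0]]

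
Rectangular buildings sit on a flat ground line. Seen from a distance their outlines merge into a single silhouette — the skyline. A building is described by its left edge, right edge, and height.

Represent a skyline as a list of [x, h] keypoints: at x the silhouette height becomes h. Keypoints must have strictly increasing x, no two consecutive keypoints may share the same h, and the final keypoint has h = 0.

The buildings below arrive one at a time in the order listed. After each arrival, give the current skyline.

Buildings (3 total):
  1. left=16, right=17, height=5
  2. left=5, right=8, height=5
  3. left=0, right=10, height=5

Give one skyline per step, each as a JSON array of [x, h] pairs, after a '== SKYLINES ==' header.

== SKYLINES ==
[[16,5],[17,0]]
[[5,5],[8,0],[16,5],[17,0]]
[[0,5],[10,0],[16,5],[17,0]]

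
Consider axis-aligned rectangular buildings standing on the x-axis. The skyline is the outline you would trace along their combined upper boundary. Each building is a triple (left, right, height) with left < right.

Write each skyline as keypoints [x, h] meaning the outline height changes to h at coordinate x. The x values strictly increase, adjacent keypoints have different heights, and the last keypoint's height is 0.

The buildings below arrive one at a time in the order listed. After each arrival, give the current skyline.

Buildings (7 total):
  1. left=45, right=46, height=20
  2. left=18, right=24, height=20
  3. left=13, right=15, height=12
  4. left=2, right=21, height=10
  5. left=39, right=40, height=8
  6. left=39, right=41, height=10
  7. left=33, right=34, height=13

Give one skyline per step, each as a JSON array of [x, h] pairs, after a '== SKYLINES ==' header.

== SKYLINES ==
[[45,20],[46,0]]
[[18,20],[24,0],[45,20],[46,0]]
[[13,12],[15,0],[18,20],[24,0],[45,20],[46,0]]
[[2,10],[13,12],[15,10],[18,20],[24,0],[45,20],[46,0]]
[[2,10],[13,12],[15,10],[18,20],[24,0],[39,8],[40,0],[45,20],[46,0]]
[[2,10],[13,12],[15,10],[18,20],[24,0],[39,10],[41,0],[45,20],[46,0]]
[[2,10],[13,12],[15,10],[18,20],[24,0],[33,13],[34,0],[39,10],[41,0],[45,20],[46,0]]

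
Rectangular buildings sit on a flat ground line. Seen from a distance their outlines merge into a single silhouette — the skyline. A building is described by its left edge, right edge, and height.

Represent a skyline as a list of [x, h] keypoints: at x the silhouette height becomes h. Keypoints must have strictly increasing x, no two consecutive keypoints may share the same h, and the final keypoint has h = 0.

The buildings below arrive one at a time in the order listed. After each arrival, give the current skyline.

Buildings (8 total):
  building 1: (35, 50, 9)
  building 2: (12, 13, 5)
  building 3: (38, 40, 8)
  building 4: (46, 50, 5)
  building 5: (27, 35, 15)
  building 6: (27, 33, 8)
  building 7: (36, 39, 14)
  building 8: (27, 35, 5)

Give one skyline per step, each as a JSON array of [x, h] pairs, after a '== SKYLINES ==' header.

== SKYLINES ==
[[35,9],[50,0]]
[[12,5],[13,0],[35,9],[50,0]]
[[12,5],[13,0],[35,9],[50,0]]
[[12,5],[13,0],[35,9],[50,0]]
[[12,5],[13,0],[27,15],[35,9],[50,0]]
[[12,5],[13,0],[27,15],[35,9],[50,0]]
[[12,5],[13,0],[27,15],[35,9],[36,14],[39,9],[50,0]]
[[12,5],[13,0],[27,15],[35,9],[36,14],[39,9],[50,0]]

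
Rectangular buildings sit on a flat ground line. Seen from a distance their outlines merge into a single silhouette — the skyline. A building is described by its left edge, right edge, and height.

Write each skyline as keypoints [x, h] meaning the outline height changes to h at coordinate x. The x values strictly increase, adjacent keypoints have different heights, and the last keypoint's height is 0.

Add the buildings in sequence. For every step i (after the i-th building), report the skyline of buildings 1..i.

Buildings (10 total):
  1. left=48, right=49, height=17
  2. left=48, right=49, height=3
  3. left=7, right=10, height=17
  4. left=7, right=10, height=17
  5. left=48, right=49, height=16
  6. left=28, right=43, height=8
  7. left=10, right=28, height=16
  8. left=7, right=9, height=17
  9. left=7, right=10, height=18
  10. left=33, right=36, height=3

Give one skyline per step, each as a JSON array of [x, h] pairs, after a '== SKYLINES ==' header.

== SKYLINES ==
[[48,17],[49,0]]
[[48,17],[49,0]]
[[7,17],[10,0],[48,17],[49,0]]
[[7,17],[10,0],[48,17],[49,0]]
[[7,17],[10,0],[48,17],[49,0]]
[[7,17],[10,0],[28,8],[43,0],[48,17],[49,0]]
[[7,17],[10,16],[28,8],[43,0],[48,17],[49,0]]
[[7,17],[10,16],[28,8],[43,0],[48,17],[49,0]]
[[7,18],[10,16],[28,8],[43,0],[48,17],[49,0]]
[[7,18],[10,16],[28,8],[43,0],[48,17],[49,0]]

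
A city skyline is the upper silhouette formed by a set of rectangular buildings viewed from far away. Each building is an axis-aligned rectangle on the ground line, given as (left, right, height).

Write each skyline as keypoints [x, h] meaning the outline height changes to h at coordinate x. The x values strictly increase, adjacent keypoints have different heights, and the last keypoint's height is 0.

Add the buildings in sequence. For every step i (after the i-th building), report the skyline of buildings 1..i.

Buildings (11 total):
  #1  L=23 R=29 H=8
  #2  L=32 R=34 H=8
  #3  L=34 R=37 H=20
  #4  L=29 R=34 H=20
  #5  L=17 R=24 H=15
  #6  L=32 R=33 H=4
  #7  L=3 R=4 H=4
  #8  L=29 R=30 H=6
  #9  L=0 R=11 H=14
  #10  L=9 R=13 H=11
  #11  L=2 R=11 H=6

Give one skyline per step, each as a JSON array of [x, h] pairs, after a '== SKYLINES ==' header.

== SKYLINES ==
[[23,8],[29,0]]
[[23,8],[29,0],[32,8],[34,0]]
[[23,8],[29,0],[32,8],[34,20],[37,0]]
[[23,8],[29,20],[37,0]]
[[17,15],[24,8],[29,20],[37,0]]
[[17,15],[24,8],[29,20],[37,0]]
[[3,4],[4,0],[17,15],[24,8],[29,20],[37,0]]
[[3,4],[4,0],[17,15],[24,8],[29,20],[37,0]]
[[0,14],[11,0],[17,15],[24,8],[29,20],[37,0]]
[[0,14],[11,11],[13,0],[17,15],[24,8],[29,20],[37,0]]
[[0,14],[11,11],[13,0],[17,15],[24,8],[29,20],[37,0]]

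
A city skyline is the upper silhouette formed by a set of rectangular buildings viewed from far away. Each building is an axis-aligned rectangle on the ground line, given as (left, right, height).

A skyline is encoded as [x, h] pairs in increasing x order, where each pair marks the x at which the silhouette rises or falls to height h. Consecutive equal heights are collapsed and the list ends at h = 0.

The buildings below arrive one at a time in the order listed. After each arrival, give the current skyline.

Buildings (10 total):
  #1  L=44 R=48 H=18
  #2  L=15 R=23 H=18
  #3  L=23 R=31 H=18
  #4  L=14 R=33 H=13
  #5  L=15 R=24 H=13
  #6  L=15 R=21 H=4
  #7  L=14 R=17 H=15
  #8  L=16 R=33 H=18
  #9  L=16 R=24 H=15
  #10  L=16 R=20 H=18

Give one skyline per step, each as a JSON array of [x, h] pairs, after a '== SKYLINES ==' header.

== SKYLINES ==
[[44,18],[48,0]]
[[15,18],[23,0],[44,18],[48,0]]
[[15,18],[31,0],[44,18],[48,0]]
[[14,13],[15,18],[31,13],[33,0],[44,18],[48,0]]
[[14,13],[15,18],[31,13],[33,0],[44,18],[48,0]]
[[14,13],[15,18],[31,13],[33,0],[44,18],[48,0]]
[[14,15],[15,18],[31,13],[33,0],[44,18],[48,0]]
[[14,15],[15,18],[33,0],[44,18],[48,0]]
[[14,15],[15,18],[33,0],[44,18],[48,0]]
[[14,15],[15,18],[33,0],[44,18],[48,0]]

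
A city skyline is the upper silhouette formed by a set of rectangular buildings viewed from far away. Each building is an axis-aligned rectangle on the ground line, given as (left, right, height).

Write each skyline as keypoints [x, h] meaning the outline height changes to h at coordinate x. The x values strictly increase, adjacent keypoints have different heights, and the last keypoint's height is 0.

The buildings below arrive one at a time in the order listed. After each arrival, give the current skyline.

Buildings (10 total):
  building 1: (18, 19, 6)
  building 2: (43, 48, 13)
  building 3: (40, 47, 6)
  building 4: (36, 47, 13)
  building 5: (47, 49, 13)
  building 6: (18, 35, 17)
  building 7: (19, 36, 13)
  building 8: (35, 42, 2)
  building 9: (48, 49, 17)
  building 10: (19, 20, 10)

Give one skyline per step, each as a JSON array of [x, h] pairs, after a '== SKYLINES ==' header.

== SKYLINES ==
[[18,6],[19,0]]
[[18,6],[19,0],[43,13],[48,0]]
[[18,6],[19,0],[40,6],[43,13],[48,0]]
[[18,6],[19,0],[36,13],[48,0]]
[[18,6],[19,0],[36,13],[49,0]]
[[18,17],[35,0],[36,13],[49,0]]
[[18,17],[35,13],[49,0]]
[[18,17],[35,13],[49,0]]
[[18,17],[35,13],[48,17],[49,0]]
[[18,17],[35,13],[48,17],[49,0]]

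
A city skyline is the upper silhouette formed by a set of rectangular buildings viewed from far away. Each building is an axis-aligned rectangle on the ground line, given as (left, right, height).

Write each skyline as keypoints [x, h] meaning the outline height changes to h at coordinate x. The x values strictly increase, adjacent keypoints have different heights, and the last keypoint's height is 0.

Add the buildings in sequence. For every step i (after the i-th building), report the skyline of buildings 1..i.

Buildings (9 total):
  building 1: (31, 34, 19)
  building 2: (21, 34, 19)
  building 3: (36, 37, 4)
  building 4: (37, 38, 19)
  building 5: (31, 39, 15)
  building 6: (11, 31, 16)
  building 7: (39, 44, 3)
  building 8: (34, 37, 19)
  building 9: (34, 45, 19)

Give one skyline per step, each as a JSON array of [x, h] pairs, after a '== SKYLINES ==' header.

== SKYLINES ==
[[31,19],[34,0]]
[[21,19],[34,0]]
[[21,19],[34,0],[36,4],[37,0]]
[[21,19],[34,0],[36,4],[37,19],[38,0]]
[[21,19],[34,15],[37,19],[38,15],[39,0]]
[[11,16],[21,19],[34,15],[37,19],[38,15],[39,0]]
[[11,16],[21,19],[34,15],[37,19],[38,15],[39,3],[44,0]]
[[11,16],[21,19],[38,15],[39,3],[44,0]]
[[11,16],[21,19],[45,0]]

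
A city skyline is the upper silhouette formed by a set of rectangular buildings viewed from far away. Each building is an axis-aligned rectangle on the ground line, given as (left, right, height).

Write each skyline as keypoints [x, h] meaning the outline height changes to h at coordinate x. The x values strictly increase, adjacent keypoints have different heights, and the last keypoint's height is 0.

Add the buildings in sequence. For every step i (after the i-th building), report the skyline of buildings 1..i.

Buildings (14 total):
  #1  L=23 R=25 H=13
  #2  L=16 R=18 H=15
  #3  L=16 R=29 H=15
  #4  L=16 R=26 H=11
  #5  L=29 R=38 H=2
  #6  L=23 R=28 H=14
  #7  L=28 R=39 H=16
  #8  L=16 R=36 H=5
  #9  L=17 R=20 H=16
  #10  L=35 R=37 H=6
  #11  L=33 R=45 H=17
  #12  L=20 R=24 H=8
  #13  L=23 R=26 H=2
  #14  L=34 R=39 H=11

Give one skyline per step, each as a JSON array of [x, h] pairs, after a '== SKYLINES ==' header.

== SKYLINES ==
[[23,13],[25,0]]
[[16,15],[18,0],[23,13],[25,0]]
[[16,15],[29,0]]
[[16,15],[29,0]]
[[16,15],[29,2],[38,0]]
[[16,15],[29,2],[38,0]]
[[16,15],[28,16],[39,0]]
[[16,15],[28,16],[39,0]]
[[16,15],[17,16],[20,15],[28,16],[39,0]]
[[16,15],[17,16],[20,15],[28,16],[39,0]]
[[16,15],[17,16],[20,15],[28,16],[33,17],[45,0]]
[[16,15],[17,16],[20,15],[28,16],[33,17],[45,0]]
[[16,15],[17,16],[20,15],[28,16],[33,17],[45,0]]
[[16,15],[17,16],[20,15],[28,16],[33,17],[45,0]]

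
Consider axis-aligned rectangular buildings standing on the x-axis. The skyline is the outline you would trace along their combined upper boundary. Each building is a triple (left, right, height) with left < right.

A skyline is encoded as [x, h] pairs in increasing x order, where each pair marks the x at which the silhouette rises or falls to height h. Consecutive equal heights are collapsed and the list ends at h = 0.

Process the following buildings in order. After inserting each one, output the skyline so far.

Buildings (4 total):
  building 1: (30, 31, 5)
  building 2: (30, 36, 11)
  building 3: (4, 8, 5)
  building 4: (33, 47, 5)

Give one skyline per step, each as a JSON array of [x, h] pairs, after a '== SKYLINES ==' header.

== SKYLINES ==
[[30,5],[31,0]]
[[30,11],[36,0]]
[[4,5],[8,0],[30,11],[36,0]]
[[4,5],[8,0],[30,11],[36,5],[47,0]]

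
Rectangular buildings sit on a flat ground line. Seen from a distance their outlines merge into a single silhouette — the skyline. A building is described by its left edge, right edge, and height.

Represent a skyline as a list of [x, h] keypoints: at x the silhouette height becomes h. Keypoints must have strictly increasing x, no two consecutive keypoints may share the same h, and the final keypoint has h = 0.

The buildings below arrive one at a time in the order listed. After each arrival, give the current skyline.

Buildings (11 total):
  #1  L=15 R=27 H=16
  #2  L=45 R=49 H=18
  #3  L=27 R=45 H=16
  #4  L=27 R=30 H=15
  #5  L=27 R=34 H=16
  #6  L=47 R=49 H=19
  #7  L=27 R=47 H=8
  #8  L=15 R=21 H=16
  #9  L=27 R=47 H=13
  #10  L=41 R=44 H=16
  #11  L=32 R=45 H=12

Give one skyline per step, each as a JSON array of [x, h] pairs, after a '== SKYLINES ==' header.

== SKYLINES ==
[[15,16],[27,0]]
[[15,16],[27,0],[45,18],[49,0]]
[[15,16],[45,18],[49,0]]
[[15,16],[45,18],[49,0]]
[[15,16],[45,18],[49,0]]
[[15,16],[45,18],[47,19],[49,0]]
[[15,16],[45,18],[47,19],[49,0]]
[[15,16],[45,18],[47,19],[49,0]]
[[15,16],[45,18],[47,19],[49,0]]
[[15,16],[45,18],[47,19],[49,0]]
[[15,16],[45,18],[47,19],[49,0]]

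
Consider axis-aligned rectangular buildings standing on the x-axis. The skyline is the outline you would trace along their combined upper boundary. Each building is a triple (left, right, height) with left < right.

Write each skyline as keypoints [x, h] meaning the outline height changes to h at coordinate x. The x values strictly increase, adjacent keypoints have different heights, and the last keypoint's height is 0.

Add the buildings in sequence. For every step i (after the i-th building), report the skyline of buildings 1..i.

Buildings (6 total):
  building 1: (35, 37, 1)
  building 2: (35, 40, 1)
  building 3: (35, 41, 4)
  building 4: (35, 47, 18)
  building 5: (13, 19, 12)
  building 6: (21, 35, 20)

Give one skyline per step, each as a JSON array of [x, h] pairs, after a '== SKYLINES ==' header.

== SKYLINES ==
[[35,1],[37,0]]
[[35,1],[40,0]]
[[35,4],[41,0]]
[[35,18],[47,0]]
[[13,12],[19,0],[35,18],[47,0]]
[[13,12],[19,0],[21,20],[35,18],[47,0]]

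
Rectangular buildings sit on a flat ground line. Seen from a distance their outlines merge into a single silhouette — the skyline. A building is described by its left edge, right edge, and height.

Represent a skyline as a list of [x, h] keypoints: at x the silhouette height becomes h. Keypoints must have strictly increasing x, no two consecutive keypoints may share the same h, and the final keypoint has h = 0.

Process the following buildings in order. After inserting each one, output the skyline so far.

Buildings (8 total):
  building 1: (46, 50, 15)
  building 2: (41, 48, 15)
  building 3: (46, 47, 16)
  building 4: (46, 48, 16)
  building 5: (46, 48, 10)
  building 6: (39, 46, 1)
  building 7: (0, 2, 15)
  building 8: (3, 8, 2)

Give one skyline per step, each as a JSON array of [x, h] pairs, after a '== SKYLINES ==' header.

== SKYLINES ==
[[46,15],[50,0]]
[[41,15],[50,0]]
[[41,15],[46,16],[47,15],[50,0]]
[[41,15],[46,16],[48,15],[50,0]]
[[41,15],[46,16],[48,15],[50,0]]
[[39,1],[41,15],[46,16],[48,15],[50,0]]
[[0,15],[2,0],[39,1],[41,15],[46,16],[48,15],[50,0]]
[[0,15],[2,0],[3,2],[8,0],[39,1],[41,15],[46,16],[48,15],[50,0]]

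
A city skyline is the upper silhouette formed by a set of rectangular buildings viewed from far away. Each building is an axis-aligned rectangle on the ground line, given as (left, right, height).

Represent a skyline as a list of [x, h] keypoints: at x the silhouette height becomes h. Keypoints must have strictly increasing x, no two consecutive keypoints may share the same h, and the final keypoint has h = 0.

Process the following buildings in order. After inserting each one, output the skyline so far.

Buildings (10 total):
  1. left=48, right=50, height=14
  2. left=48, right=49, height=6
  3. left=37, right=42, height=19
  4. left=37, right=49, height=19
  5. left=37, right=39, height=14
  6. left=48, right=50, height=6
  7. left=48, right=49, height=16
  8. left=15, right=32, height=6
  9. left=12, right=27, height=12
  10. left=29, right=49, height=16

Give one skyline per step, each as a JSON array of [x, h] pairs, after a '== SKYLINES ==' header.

== SKYLINES ==
[[48,14],[50,0]]
[[48,14],[50,0]]
[[37,19],[42,0],[48,14],[50,0]]
[[37,19],[49,14],[50,0]]
[[37,19],[49,14],[50,0]]
[[37,19],[49,14],[50,0]]
[[37,19],[49,14],[50,0]]
[[15,6],[32,0],[37,19],[49,14],[50,0]]
[[12,12],[27,6],[32,0],[37,19],[49,14],[50,0]]
[[12,12],[27,6],[29,16],[37,19],[49,14],[50,0]]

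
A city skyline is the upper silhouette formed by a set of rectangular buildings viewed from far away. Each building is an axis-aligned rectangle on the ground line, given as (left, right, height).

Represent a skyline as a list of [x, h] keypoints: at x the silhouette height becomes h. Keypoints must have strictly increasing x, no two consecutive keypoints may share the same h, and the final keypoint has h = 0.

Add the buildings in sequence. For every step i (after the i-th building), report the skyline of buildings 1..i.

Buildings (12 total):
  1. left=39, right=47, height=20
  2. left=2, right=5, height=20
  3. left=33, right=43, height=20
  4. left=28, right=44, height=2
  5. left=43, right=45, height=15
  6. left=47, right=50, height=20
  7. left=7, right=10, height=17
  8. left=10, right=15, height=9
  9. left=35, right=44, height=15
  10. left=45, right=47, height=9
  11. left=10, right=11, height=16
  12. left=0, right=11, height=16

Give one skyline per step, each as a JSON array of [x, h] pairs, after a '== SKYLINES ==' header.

== SKYLINES ==
[[39,20],[47,0]]
[[2,20],[5,0],[39,20],[47,0]]
[[2,20],[5,0],[33,20],[47,0]]
[[2,20],[5,0],[28,2],[33,20],[47,0]]
[[2,20],[5,0],[28,2],[33,20],[47,0]]
[[2,20],[5,0],[28,2],[33,20],[50,0]]
[[2,20],[5,0],[7,17],[10,0],[28,2],[33,20],[50,0]]
[[2,20],[5,0],[7,17],[10,9],[15,0],[28,2],[33,20],[50,0]]
[[2,20],[5,0],[7,17],[10,9],[15,0],[28,2],[33,20],[50,0]]
[[2,20],[5,0],[7,17],[10,9],[15,0],[28,2],[33,20],[50,0]]
[[2,20],[5,0],[7,17],[10,16],[11,9],[15,0],[28,2],[33,20],[50,0]]
[[0,16],[2,20],[5,16],[7,17],[10,16],[11,9],[15,0],[28,2],[33,20],[50,0]]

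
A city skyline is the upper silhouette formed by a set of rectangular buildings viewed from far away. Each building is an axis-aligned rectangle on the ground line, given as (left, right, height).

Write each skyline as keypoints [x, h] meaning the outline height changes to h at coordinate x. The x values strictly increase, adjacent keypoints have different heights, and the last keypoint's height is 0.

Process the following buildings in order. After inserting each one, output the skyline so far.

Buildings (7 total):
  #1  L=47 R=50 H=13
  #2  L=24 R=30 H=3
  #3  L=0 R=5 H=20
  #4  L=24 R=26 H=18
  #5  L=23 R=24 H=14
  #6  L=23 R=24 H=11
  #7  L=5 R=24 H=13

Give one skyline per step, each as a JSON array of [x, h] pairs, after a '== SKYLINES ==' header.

== SKYLINES ==
[[47,13],[50,0]]
[[24,3],[30,0],[47,13],[50,0]]
[[0,20],[5,0],[24,3],[30,0],[47,13],[50,0]]
[[0,20],[5,0],[24,18],[26,3],[30,0],[47,13],[50,0]]
[[0,20],[5,0],[23,14],[24,18],[26,3],[30,0],[47,13],[50,0]]
[[0,20],[5,0],[23,14],[24,18],[26,3],[30,0],[47,13],[50,0]]
[[0,20],[5,13],[23,14],[24,18],[26,3],[30,0],[47,13],[50,0]]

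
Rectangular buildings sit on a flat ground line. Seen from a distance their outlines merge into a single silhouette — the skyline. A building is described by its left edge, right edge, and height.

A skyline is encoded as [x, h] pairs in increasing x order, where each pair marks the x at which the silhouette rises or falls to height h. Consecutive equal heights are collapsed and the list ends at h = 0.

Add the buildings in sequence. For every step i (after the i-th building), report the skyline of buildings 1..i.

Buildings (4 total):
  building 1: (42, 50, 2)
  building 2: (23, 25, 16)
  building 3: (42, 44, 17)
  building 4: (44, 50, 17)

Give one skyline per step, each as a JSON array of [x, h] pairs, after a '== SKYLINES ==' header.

== SKYLINES ==
[[42,2],[50,0]]
[[23,16],[25,0],[42,2],[50,0]]
[[23,16],[25,0],[42,17],[44,2],[50,0]]
[[23,16],[25,0],[42,17],[50,0]]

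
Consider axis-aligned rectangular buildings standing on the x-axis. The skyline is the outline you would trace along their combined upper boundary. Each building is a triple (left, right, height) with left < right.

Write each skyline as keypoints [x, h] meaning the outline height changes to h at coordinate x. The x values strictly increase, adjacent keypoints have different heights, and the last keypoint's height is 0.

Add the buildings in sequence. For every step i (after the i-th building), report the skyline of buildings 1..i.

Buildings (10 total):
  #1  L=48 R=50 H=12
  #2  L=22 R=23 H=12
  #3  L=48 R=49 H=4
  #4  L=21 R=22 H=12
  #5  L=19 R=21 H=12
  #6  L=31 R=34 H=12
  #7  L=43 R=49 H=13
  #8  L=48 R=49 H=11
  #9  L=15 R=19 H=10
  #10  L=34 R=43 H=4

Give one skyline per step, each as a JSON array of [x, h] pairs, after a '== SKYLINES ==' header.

== SKYLINES ==
[[48,12],[50,0]]
[[22,12],[23,0],[48,12],[50,0]]
[[22,12],[23,0],[48,12],[50,0]]
[[21,12],[23,0],[48,12],[50,0]]
[[19,12],[23,0],[48,12],[50,0]]
[[19,12],[23,0],[31,12],[34,0],[48,12],[50,0]]
[[19,12],[23,0],[31,12],[34,0],[43,13],[49,12],[50,0]]
[[19,12],[23,0],[31,12],[34,0],[43,13],[49,12],[50,0]]
[[15,10],[19,12],[23,0],[31,12],[34,0],[43,13],[49,12],[50,0]]
[[15,10],[19,12],[23,0],[31,12],[34,4],[43,13],[49,12],[50,0]]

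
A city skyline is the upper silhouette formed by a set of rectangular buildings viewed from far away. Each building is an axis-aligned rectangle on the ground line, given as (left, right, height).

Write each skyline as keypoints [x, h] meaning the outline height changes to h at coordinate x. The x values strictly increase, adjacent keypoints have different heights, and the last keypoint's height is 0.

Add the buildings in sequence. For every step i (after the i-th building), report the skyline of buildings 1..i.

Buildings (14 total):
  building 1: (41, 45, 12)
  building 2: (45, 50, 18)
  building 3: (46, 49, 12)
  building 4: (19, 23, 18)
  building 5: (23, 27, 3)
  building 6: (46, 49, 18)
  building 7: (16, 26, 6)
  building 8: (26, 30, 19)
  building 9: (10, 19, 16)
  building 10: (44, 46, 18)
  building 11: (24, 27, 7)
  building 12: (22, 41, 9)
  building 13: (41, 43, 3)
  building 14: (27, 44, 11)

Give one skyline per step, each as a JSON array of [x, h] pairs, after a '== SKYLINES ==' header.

== SKYLINES ==
[[41,12],[45,0]]
[[41,12],[45,18],[50,0]]
[[41,12],[45,18],[50,0]]
[[19,18],[23,0],[41,12],[45,18],[50,0]]
[[19,18],[23,3],[27,0],[41,12],[45,18],[50,0]]
[[19,18],[23,3],[27,0],[41,12],[45,18],[50,0]]
[[16,6],[19,18],[23,6],[26,3],[27,0],[41,12],[45,18],[50,0]]
[[16,6],[19,18],[23,6],[26,19],[30,0],[41,12],[45,18],[50,0]]
[[10,16],[19,18],[23,6],[26,19],[30,0],[41,12],[45,18],[50,0]]
[[10,16],[19,18],[23,6],[26,19],[30,0],[41,12],[44,18],[50,0]]
[[10,16],[19,18],[23,6],[24,7],[26,19],[30,0],[41,12],[44,18],[50,0]]
[[10,16],[19,18],[23,9],[26,19],[30,9],[41,12],[44,18],[50,0]]
[[10,16],[19,18],[23,9],[26,19],[30,9],[41,12],[44,18],[50,0]]
[[10,16],[19,18],[23,9],[26,19],[30,11],[41,12],[44,18],[50,0]]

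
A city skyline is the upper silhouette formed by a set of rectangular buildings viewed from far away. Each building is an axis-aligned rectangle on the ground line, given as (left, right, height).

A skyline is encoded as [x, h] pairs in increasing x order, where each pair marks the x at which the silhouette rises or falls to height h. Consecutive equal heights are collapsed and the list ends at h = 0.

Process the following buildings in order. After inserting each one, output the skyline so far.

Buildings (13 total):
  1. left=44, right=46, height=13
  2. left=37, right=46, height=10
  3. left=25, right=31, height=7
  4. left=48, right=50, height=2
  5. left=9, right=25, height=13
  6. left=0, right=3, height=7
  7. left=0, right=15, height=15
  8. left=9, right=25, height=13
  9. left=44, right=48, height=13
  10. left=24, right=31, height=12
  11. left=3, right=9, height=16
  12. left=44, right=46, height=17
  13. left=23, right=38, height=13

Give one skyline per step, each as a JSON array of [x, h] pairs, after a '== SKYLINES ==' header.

== SKYLINES ==
[[44,13],[46,0]]
[[37,10],[44,13],[46,0]]
[[25,7],[31,0],[37,10],[44,13],[46,0]]
[[25,7],[31,0],[37,10],[44,13],[46,0],[48,2],[50,0]]
[[9,13],[25,7],[31,0],[37,10],[44,13],[46,0],[48,2],[50,0]]
[[0,7],[3,0],[9,13],[25,7],[31,0],[37,10],[44,13],[46,0],[48,2],[50,0]]
[[0,15],[15,13],[25,7],[31,0],[37,10],[44,13],[46,0],[48,2],[50,0]]
[[0,15],[15,13],[25,7],[31,0],[37,10],[44,13],[46,0],[48,2],[50,0]]
[[0,15],[15,13],[25,7],[31,0],[37,10],[44,13],[48,2],[50,0]]
[[0,15],[15,13],[25,12],[31,0],[37,10],[44,13],[48,2],[50,0]]
[[0,15],[3,16],[9,15],[15,13],[25,12],[31,0],[37,10],[44,13],[48,2],[50,0]]
[[0,15],[3,16],[9,15],[15,13],[25,12],[31,0],[37,10],[44,17],[46,13],[48,2],[50,0]]
[[0,15],[3,16],[9,15],[15,13],[38,10],[44,17],[46,13],[48,2],[50,0]]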